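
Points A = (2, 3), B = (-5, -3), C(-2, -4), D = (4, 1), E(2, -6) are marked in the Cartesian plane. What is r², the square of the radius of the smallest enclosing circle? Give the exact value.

2465/98

The minimum enclosing circle of a finite set is fixed by two of the points (as a diameter) or three (as a circumcircle).
The minimum enclosing circle is determined by three boundary points: A, B, E.
Their circumcentre is (-3/14, -1.5) with r² = 2465/98.
The farthest remaining point D is at distance² 2353/98 ≤ 2465/98.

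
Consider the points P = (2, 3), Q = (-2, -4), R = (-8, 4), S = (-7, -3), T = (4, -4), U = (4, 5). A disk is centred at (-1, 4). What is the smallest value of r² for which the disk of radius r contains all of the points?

89

The required radius is the distance from (-1, 4) to the farthest point.
Squared distances: 10, 65, 49, 85, 89, 26.
Maximum is 89, attained at T.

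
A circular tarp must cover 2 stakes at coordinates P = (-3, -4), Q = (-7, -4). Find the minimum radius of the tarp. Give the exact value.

The smallest circle enclosing two points has them as diameter endpoints.
Centre = midpoint = (-5, -4); r² = |PQ|²/4 = 16/4 = 4.
r = √4 = 2.

2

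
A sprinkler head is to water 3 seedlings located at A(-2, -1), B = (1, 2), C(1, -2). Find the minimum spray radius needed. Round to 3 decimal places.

Side lengths²: AB² = 18, AC² = 10, BC² = 16.
Since AB² = 18 < 16 + 10 = 26, the triangle is acute, so the smallest enclosing circle is the circumcircle.
Circumcentre = (0, 0), r² = 5.
r = √5 ≈ 2.236.

2.236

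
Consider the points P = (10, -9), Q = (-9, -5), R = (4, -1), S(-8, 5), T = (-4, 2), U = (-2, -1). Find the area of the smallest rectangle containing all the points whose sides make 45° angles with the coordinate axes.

In coordinates u = x + y, v = x − y the rectangle is axis-aligned; the map (x,y)→(u,v) scales areas by 2.
u-values: 1, -14, 3, -3, -2, -3; range = 3 − (-14) = 17.
v-values: 19, -4, 5, -13, -6, -1; range = 19 − (-13) = 32.
Area = (17 × 32) / 2 = 272.

272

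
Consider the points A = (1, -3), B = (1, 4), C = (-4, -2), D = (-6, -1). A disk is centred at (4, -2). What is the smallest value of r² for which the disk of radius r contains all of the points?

101

The required radius is the distance from (4, -2) to the farthest point.
Squared distances: 10, 45, 64, 101.
Maximum is 101, attained at D.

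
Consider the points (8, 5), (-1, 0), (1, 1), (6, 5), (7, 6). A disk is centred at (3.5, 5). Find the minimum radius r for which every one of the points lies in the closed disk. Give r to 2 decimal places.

The required radius is the distance from (3.5, 5) to the farthest point.
Squared distances: 20.25, 45.25, 22.25, 6.25, 13.25.
Maximum is 45.25, attained at (-1, 0).
r = √(45.25) ≈ 6.73.

6.73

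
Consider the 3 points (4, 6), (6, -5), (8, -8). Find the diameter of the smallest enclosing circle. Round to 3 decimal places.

14.560

Call the three points A, B, C in the order given.
Side lengths²: AB² = 125, AC² = 212, BC² = 13.
Since AC² = 212 ≥ 125 + 13 = 138, the angle opposite AC is not acute, so the smallest enclosing circle has AC as diameter.
Centre = midpoint of AC = (6, -1), r² = 212/4 = 53.
Diameter = 2r = 2√53 ≈ 14.560.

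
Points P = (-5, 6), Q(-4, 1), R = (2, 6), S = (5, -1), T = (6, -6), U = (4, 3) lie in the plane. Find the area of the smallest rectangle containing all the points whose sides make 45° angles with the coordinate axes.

126.5

In coordinates u = x + y, v = x − y the rectangle is axis-aligned; the map (x,y)→(u,v) scales areas by 2.
u-values: 1, -3, 8, 4, 0, 7; range = 8 − (-3) = 11.
v-values: -11, -5, -4, 6, 12, 1; range = 12 − (-11) = 23.
Area = (11 × 23) / 2 = 126.5.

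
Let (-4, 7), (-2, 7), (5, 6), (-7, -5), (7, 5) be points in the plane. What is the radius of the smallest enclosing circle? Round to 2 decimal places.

8.60

The farthest pair is (-7, -5)–(7, 5) with squared distance 296. The circle on this segment as diameter has centre (0, 0) and r² = 296/4 = 74.
Check (-4, 7): distance² to centre = 65 ≤ 74, so it lies inside.
All remaining points lie in this disk, and no smaller disk contains both endpoints, so this is the minimum enclosing circle.
r = √74 ≈ 8.60.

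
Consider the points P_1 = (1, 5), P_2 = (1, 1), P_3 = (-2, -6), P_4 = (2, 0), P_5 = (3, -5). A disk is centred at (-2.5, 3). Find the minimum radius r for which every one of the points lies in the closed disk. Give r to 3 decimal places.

The required radius is the distance from (-2.5, 3) to the farthest point.
Squared distances: 16.25, 16.25, 81.25, 29.25, 94.25.
Maximum is 94.25, attained at P_5.
r = √(94.25) ≈ 9.708.

9.708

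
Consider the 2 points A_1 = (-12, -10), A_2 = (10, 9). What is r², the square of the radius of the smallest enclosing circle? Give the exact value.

The smallest circle enclosing two points has them as diameter endpoints.
Centre = midpoint = (-1, -0.5); r² = |A_1A_2|²/4 = 845/4 = 211.25.

211.25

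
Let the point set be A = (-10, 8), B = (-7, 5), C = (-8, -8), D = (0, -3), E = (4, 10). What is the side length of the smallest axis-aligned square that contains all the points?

The bounding box has width 14 and height 18.
An axis-aligned square enclosing the set must have side ≥ max(width, height).
So the minimum side is max(14, 18) = 18.

18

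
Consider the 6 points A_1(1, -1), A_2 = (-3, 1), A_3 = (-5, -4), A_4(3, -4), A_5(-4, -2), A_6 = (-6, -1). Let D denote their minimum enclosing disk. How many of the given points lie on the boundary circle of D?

A smallest enclosing disk is always determined by at most three of the input points on its boundary.
The farthest pair is A_4–A_6 with squared distance 90. The circle on this segment as diameter has centre (-1.5, -2.5) and r² = 90/4 = 22.5.
Check A_1: distance² to centre = 8.5 ≤ 22.5, so it lies inside.
All remaining points lie in this disk, and no smaller disk contains both endpoints, so this is the minimum enclosing circle.
The points at distance exactly r from the centre are A_4, A_6 — 2 points.

2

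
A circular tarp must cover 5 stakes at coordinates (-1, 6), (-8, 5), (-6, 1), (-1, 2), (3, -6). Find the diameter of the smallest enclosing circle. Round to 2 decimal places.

15.56

A smallest enclosing disk is always determined by at most three of the input points on its boundary.
The farthest pair is (-8, 5)–(3, -6) with squared distance 242. The circle on this segment as diameter has centre (-2.5, -0.5) and r² = 242/4 = 60.5.
Check (-1, 6): distance² to centre = 44.5 ≤ 60.5, so it lies inside.
All remaining points lie in this disk, and no smaller disk contains both endpoints, so this is the minimum enclosing circle.
Diameter = 2r = 2√(60.5) ≈ 15.56.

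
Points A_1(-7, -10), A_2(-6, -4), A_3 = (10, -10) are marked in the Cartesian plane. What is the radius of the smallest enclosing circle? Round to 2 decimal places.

Side lengths²: A_1A_2² = 37, A_1A_3² = 289, A_2A_3² = 292.
Since A_2A_3² = 292 < 289 + 37 = 326, the triangle is acute, so the smallest enclosing circle is the circumcircle.
Circumcentre = (1.5, -25/3), r² = 2701/36.
r = √(2701/36) ≈ 8.66.

8.66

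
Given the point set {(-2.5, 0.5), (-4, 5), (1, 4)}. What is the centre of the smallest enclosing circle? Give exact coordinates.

(-1.75, 3.25)

Call the three points A, B, C in the order given.
Side lengths²: AB² = 22.5, AC² = 24.5, BC² = 26.
Since BC² = 26 < 24.5 + 22.5 = 47, the triangle is acute, so the smallest enclosing circle is the circumcircle.
Circumcentre = (-1.75, 3.25), r² = 8.125.
Centre = (-1.75, 3.25).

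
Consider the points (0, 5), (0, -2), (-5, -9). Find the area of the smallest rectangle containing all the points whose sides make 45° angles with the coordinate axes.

85.5

In coordinates u = x + y, v = x − y the rectangle is axis-aligned; the map (x,y)→(u,v) scales areas by 2.
u-values: 5, -2, -14; range = 5 − (-14) = 19.
v-values: -5, 2, 4; range = 4 − (-5) = 9.
Area = (19 × 9) / 2 = 85.5.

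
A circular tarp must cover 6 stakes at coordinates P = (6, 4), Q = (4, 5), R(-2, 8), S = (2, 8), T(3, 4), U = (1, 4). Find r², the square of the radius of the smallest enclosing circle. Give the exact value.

20

A smallest enclosing disk is always determined by at most three of the input points on its boundary.
The farthest pair is P–R with squared distance 80. The circle on this segment as diameter has centre (2, 6) and r² = 80/4 = 20.
Check Q: distance² to centre = 5 ≤ 20, so it lies inside.
All remaining points lie in this disk, and no smaller disk contains both endpoints, so this is the minimum enclosing circle.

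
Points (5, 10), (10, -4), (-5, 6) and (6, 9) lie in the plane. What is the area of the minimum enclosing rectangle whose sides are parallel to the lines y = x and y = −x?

175

In coordinates u = x + y, v = x − y the rectangle is axis-aligned; the map (x,y)→(u,v) scales areas by 2.
u-values: 15, 6, 1, 15; range = 15 − 1 = 14.
v-values: -5, 14, -11, -3; range = 14 − (-11) = 25.
Area = (14 × 25) / 2 = 175.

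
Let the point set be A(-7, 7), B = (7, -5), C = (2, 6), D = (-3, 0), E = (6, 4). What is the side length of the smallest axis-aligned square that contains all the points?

The bounding box has width 14 and height 12.
An axis-aligned square enclosing the set must have side ≥ max(width, height).
So the minimum side is max(14, 12) = 14.

14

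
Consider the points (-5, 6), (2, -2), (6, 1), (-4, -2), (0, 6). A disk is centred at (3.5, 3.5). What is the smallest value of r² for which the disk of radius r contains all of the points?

86.5

The required radius is the distance from (3.5, 3.5) to the farthest point.
Squared distances: 78.5, 32.5, 12.5, 86.5, 18.5.
Maximum is 86.5, attained at (-4, -2).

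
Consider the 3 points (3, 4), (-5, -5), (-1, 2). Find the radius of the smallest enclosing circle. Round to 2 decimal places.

Call the three points A, B, C in the order given.
Side lengths²: AB² = 145, AC² = 20, BC² = 65.
Since AB² = 145 ≥ 65 + 20 = 85, the angle opposite AB is not acute, so the smallest enclosing circle has AB as diameter.
Centre = midpoint of AB = (-1, -0.5), r² = 145/4 = 36.25.
r = √(36.25) ≈ 6.02.

6.02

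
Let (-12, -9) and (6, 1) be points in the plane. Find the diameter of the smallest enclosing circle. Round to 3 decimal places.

20.591

The smallest circle enclosing two points has them as diameter endpoints.
Centre = midpoint = (-3, -4); r² = |(-12, -9)−(6, 1)|²/4 = 424/4 = 106.
Diameter = 2r = 2√106 ≈ 20.591.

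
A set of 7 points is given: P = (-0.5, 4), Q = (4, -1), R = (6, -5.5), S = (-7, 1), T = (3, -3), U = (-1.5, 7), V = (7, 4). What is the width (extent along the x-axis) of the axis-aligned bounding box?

max x = 7, min x = -7, so width = 14.

14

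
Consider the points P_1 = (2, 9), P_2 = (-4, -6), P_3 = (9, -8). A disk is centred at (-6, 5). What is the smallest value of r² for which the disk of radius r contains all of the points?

The required radius is the distance from (-6, 5) to the farthest point.
Squared distances: 80, 125, 394.
Maximum is 394, attained at P_3.

394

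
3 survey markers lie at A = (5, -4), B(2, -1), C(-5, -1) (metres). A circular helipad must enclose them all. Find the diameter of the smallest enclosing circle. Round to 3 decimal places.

10.440

Side lengths²: AB² = 18, AC² = 109, BC² = 49.
Since AC² = 109 ≥ 49 + 18 = 67, the angle opposite AC is not acute, so the smallest enclosing circle has AC as diameter.
Centre = midpoint of AC = (0, -2.5), r² = 109/4 = 27.25.
Diameter = 2r = 2√(27.25) ≈ 10.440.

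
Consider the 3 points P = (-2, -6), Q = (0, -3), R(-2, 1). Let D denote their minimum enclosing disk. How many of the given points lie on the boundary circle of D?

2

Side lengths²: PQ² = 13, PR² = 49, QR² = 20.
Since PR² = 49 ≥ 20 + 13 = 33, the angle opposite PR is not acute, so the smallest enclosing circle has PR as diameter.
Centre = midpoint of PR = (-2, -2.5), r² = 49/4 = 12.25.
The points at distance exactly r from the centre are P, R — 2 points.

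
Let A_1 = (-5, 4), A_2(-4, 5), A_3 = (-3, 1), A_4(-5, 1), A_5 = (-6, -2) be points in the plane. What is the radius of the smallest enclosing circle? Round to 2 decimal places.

A smallest enclosing disk is always determined by at most three of the input points on its boundary.
The farthest pair is A_2–A_5 with squared distance 53. The circle on this segment as diameter has centre (-5, 1.5) and r² = 53/4 = 13.25.
Check A_1: distance² to centre = 6.25 ≤ 13.25, so it lies inside.
All remaining points lie in this disk, and no smaller disk contains both endpoints, so this is the minimum enclosing circle.
r = √(13.25) ≈ 3.64.

3.64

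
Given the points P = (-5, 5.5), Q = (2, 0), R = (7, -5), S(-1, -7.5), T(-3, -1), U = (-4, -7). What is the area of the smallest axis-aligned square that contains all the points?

169

The bounding box has width 12 and height 13.
An axis-aligned square enclosing the set must have side ≥ max(width, height).
So the minimum side is max(12, 13) = 13.
Area = 13² = 169.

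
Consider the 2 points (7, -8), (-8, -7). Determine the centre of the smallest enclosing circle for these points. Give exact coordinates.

The smallest circle enclosing two points has them as diameter endpoints.
Centre = midpoint = (-0.5, -7.5); r² = |(7, -8)−(-8, -7)|²/4 = 226/4 = 56.5.
Centre = (-0.5, -7.5).

(-0.5, -7.5)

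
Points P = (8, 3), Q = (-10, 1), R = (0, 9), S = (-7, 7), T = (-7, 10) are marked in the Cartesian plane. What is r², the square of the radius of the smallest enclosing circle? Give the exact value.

By Welzl's lemma the MEC is supported by two points (diametrically opposite) or three points (on a circumcircle).
The minimum enclosing circle is determined by three boundary points: P, Q, T.
Their circumcentre is (-29/26, 79/26) with r² = 28085/338.
The farthest remaining point S is at distance² 17009/338 ≤ 28085/338.

28085/338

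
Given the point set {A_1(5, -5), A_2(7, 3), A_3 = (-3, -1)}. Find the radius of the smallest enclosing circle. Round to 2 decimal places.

5.52

Side lengths²: A_1A_2² = 68, A_1A_3² = 80, A_2A_3² = 116.
Since A_2A_3² = 116 < 80 + 68 = 148, the triangle is acute, so the smallest enclosing circle is the circumcircle.
Circumcentre = (22/9, -1/9), r² = 2465/81.
r = √(2465/81) ≈ 5.52.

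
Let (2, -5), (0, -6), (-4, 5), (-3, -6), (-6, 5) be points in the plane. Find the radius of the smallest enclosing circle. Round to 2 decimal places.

A smallest enclosing disk is always determined by at most three of the input points on its boundary.
The farthest pair is (2, -5)–(-6, 5) with squared distance 164. The circle on this segment as diameter has centre (-2, 0) and r² = 164/4 = 41.
Check (0, -6): distance² to centre = 40 ≤ 41, so it lies inside.
All remaining points lie in this disk, and no smaller disk contains both endpoints, so this is the minimum enclosing circle.
r = √41 ≈ 6.40.

6.40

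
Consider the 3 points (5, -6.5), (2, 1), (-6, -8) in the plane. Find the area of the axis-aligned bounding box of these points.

x ranges over [-6, 5], width 11.
y ranges over [-8, 1], height 9.
Area = 11 × 9 = 99.

99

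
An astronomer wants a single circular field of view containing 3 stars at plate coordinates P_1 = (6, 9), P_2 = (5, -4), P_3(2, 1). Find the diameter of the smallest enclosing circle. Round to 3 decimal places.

13.038

Side lengths²: P_1P_2² = 170, P_1P_3² = 80, P_2P_3² = 34.
Since P_1P_2² = 170 ≥ 80 + 34 = 114, the angle opposite P_1P_2 is not acute, so the smallest enclosing circle has P_1P_2 as diameter.
Centre = midpoint of P_1P_2 = (5.5, 2.5), r² = 170/4 = 42.5.
Diameter = 2r = 2√(42.5) ≈ 13.038.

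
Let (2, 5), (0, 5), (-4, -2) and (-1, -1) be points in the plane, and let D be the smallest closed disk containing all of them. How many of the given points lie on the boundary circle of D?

2

The minimum enclosing circle of a finite set is fixed by two of the points (as a diameter) or three (as a circumcircle).
The farthest pair is (2, 5)–(-4, -2) with squared distance 85. The circle on this segment as diameter has centre (-1, 1.5) and r² = 85/4 = 21.25.
Check (0, 5): distance² to centre = 13.25 ≤ 21.25, so it lies inside.
All remaining points lie in this disk, and no smaller disk contains both endpoints, so this is the minimum enclosing circle.
The points at distance exactly r from the centre are (2, 5), (-4, -2) — 2 points.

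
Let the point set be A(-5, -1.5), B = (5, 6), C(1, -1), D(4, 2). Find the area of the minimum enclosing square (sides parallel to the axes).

100

The bounding box has width 10 and height 7.5.
An axis-aligned square enclosing the set must have side ≥ max(width, height).
So the minimum side is max(10, 7.5) = 10.
Area = 10² = 100.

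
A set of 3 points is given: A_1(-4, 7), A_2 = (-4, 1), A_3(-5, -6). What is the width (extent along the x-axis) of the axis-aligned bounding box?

1

max x = -4, min x = -5, so width = 1.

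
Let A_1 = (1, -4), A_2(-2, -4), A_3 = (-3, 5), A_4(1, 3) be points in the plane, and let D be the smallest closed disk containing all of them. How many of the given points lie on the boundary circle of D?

The farthest pair is A_1–A_3 with squared distance 97. The circle on this segment as diameter has centre (-1, 0.5) and r² = 97/4 = 24.25.
Check A_2: distance² to centre = 21.25 ≤ 24.25, so it lies inside.
All remaining points lie in this disk, and no smaller disk contains both endpoints, so this is the minimum enclosing circle.
The points at distance exactly r from the centre are A_1, A_3 — 2 points.

2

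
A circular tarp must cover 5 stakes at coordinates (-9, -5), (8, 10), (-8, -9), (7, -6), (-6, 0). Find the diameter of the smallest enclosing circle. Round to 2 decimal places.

24.84

A smallest enclosing disk is always determined by at most three of the input points on its boundary.
The farthest pair is (8, 10)–(-8, -9) with squared distance 617. The circle on this segment as diameter has centre (0, 0.5) and r² = 617/4 = 154.25.
Check (-9, -5): distance² to centre = 111.25 ≤ 154.25, so it lies inside.
All remaining points lie in this disk, and no smaller disk contains both endpoints, so this is the minimum enclosing circle.
Diameter = 2r = 2√(154.25) ≈ 24.84.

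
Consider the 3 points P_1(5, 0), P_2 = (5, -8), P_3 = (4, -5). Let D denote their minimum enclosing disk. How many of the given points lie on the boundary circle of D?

2

Side lengths²: P_1P_2² = 64, P_1P_3² = 26, P_2P_3² = 10.
Since P_1P_2² = 64 ≥ 26 + 10 = 36, the angle opposite P_1P_2 is not acute, so the smallest enclosing circle has P_1P_2 as diameter.
Centre = midpoint of P_1P_2 = (5, -4), r² = 64/4 = 16.
The points at distance exactly r from the centre are P_1, P_2 — 2 points.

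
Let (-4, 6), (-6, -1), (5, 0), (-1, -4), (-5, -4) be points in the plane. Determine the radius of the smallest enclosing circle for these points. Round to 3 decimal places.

6.098

A smallest enclosing disk is always determined by at most three of the input points on its boundary.
The minimum enclosing circle is determined by three boundary points: (-4, 6), (5, 0), (-5, -4).
Their circumcentre is (-1.0625, 0.65625) with r² = 37.1845703125.
The farthest remaining point (-6, -1) is at distance² 27.1220703125 ≤ 37.1845703125.
r = √(37.1845703125) ≈ 6.098.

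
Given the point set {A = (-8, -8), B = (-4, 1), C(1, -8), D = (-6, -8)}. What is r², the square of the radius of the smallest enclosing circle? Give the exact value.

The minimum enclosing circle of a finite set is fixed by two of the points (as a diameter) or three (as a circumcircle).
The minimum enclosing circle is determined by three boundary points: A, B, C.
Their circumcentre is (-3.5, -83/18) with r² = 5141/162.
The farthest remaining point D is at distance² 2873/162 ≤ 5141/162.

5141/162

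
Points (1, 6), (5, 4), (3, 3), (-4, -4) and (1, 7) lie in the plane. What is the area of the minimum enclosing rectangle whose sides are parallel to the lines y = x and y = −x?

In coordinates u = x + y, v = x − y the rectangle is axis-aligned; the map (x,y)→(u,v) scales areas by 2.
u-values: 7, 9, 6, -8, 8; range = 9 − (-8) = 17.
v-values: -5, 1, 0, 0, -6; range = 1 − (-6) = 7.
Area = (17 × 7) / 2 = 59.5.

59.5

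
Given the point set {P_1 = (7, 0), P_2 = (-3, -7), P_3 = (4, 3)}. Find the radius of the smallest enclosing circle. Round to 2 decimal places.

6.20

Side lengths²: P_1P_2² = 149, P_1P_3² = 18, P_2P_3² = 149.
Since P_2P_3² = 149 < 149 + 18 = 167, the triangle is acute, so the smallest enclosing circle is the circumcircle.
Circumcentre = (47/34, -89/34), r² = 22201/578.
r = √(22201/578) ≈ 6.20.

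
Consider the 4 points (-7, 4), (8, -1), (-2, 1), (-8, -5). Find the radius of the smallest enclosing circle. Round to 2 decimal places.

8.43

By Welzl's lemma the MEC is supported by two points (diametrically opposite) or three points (on a circumcircle).
The minimum enclosing circle is determined by three boundary points: (-7, 4), (8, -1), (-8, -5).
Their circumcentre is (-3/7, -9/7) with r² = 3485/49.
The farthest remaining point (-2, 1) is at distance² 377/49 ≤ 3485/49.
r = √(3485/49) ≈ 8.43.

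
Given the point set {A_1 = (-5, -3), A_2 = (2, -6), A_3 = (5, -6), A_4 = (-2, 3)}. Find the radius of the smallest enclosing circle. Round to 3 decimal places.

5.786

The minimum enclosing circle is determined by three boundary points: A_1, A_3, A_4.
Their circumcentre is (33/46, -97/46) with r² = 35425/1058.
The farthest remaining point A_2 is at distance² 17761/1058 ≤ 35425/1058.
r = √(35425/1058) ≈ 5.786.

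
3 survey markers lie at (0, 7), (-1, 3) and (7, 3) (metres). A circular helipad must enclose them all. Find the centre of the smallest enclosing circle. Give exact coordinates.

(3, 4.125)

Call the three points A, B, C in the order given.
Side lengths²: AB² = 17, AC² = 65, BC² = 64.
Since AC² = 65 < 64 + 17 = 81, the triangle is acute, so the smallest enclosing circle is the circumcircle.
Circumcentre = (3, 4.125), r² = 17.265625.
Centre = (3, 4.125).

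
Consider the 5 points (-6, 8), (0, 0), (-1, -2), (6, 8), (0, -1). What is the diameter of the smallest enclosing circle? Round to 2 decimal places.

The minimum enclosing circle of a finite set is fixed by two of the points (as a diameter) or three (as a circumcircle).
The minimum enclosing circle is determined by three boundary points: (-6, 8), (-1, -2), (6, 8).
Their circumcentre is (0, 4.75) with r² = 46.5625.
The farthest remaining point (0, -1) is at distance² 33.0625 ≤ 46.5625.
Diameter = 2r = 2√(46.5625) ≈ 13.65.

13.65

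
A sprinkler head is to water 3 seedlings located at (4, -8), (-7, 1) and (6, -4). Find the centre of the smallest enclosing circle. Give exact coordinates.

Call the three points A, B, C in the order given.
Side lengths²: AB² = 202, AC² = 20, BC² = 194.
Since AB² = 202 < 194 + 20 = 214, the triangle is acute, so the smallest enclosing circle is the circumcircle.
Circumcentre = (-33/31, -92/31), r² = 48985/961.
Centre = (-33/31, -92/31).

(-33/31, -92/31)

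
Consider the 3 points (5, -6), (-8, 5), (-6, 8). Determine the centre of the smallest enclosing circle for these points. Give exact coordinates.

(-0.5, 1)

Call the three points A, B, C in the order given.
Side lengths²: AB² = 290, AC² = 317, BC² = 13.
Since AC² = 317 ≥ 290 + 13 = 303, the angle opposite AC is not acute, so the smallest enclosing circle has AC as diameter.
Centre = midpoint of AC = (-0.5, 1), r² = 317/4 = 79.25.
Centre = (-0.5, 1).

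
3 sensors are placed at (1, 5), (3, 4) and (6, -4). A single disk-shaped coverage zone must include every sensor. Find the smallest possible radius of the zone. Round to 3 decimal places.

5.148

Call the three points A, B, C in the order given.
Side lengths²: AB² = 5, AC² = 106, BC² = 73.
Since AC² = 106 ≥ 73 + 5 = 78, the angle opposite AC is not acute, so the smallest enclosing circle has AC as diameter.
Centre = midpoint of AC = (3.5, 0.5), r² = 106/4 = 26.5.
r = √(26.5) ≈ 5.148.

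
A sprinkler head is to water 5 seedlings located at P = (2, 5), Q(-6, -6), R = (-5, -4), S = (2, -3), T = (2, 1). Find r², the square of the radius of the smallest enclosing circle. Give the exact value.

The minimum enclosing circle of a finite set is fixed by two of the points (as a diameter) or three (as a circumcircle).
The farthest pair is P–Q with squared distance 185. The circle on this segment as diameter has centre (-2, -0.5) and r² = 185/4 = 46.25.
Check R: distance² to centre = 21.25 ≤ 46.25, so it lies inside.
All remaining points lie in this disk, and no smaller disk contains both endpoints, so this is the minimum enclosing circle.

46.25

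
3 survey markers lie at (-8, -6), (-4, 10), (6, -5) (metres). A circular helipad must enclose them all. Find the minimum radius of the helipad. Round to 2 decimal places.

9.48

Call the three points A, B, C in the order given.
Side lengths²: AB² = 272, AC² = 197, BC² = 325.
Since BC² = 325 < 272 + 197 = 469, the triangle is acute, so the smallest enclosing circle is the circumcircle.
Circumcentre = (-16/11, 19/22), r² = 43537/484.
r = √(43537/484) ≈ 9.48.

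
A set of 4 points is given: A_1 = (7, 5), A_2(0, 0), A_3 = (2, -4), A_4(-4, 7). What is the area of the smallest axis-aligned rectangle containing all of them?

121

x ranges over [-4, 7], width 11.
y ranges over [-4, 7], height 11.
Area = 11 × 11 = 121.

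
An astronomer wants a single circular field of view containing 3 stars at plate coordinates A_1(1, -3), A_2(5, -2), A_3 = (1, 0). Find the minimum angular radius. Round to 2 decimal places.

2.30

Side lengths²: A_1A_2² = 17, A_1A_3² = 9, A_2A_3² = 20.
Since A_2A_3² = 20 < 17 + 9 = 26, the triangle is acute, so the smallest enclosing circle is the circumcircle.
Circumcentre = (2.75, -1.5), r² = 5.3125.
r = √(5.3125) ≈ 2.30.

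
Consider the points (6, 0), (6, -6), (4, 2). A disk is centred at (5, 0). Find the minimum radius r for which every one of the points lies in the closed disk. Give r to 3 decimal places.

The required radius is the distance from (5, 0) to the farthest point.
Squared distances: 1, 37, 5.
Maximum is 37, attained at (6, -6).
r = √37 ≈ 6.083.

6.083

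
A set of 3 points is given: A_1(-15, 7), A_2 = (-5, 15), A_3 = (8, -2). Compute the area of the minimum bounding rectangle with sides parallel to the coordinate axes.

391

x ranges over [-15, 8], width 23.
y ranges over [-2, 15], height 17.
Area = 23 × 17 = 391.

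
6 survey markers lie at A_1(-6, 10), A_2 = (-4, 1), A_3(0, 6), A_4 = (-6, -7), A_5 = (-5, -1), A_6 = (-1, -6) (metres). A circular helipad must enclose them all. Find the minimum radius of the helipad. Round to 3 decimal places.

8.548

The minimum enclosing circle is determined by three boundary points: A_1, A_4, A_6.
Their circumcentre is (-5.1, 1.5) with r² = 73.06.
The farthest remaining point A_3 is at distance² 46.26 ≤ 73.06.
r = √(73.06) ≈ 8.548.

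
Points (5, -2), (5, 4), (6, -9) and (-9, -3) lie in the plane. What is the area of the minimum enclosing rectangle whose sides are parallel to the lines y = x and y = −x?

In coordinates u = x + y, v = x − y the rectangle is axis-aligned; the map (x,y)→(u,v) scales areas by 2.
u-values: 3, 9, -3, -12; range = 9 − (-12) = 21.
v-values: 7, 1, 15, -6; range = 15 − (-6) = 21.
Area = (21 × 21) / 2 = 220.5.

220.5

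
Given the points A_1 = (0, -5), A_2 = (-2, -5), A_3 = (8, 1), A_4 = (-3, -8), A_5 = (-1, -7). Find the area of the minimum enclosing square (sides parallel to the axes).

121

The bounding box has width 11 and height 9.
An axis-aligned square enclosing the set must have side ≥ max(width, height).
So the minimum side is max(11, 9) = 11.
Area = 11² = 121.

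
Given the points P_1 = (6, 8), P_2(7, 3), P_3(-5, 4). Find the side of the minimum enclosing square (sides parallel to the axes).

The bounding box has width 12 and height 5.
An axis-aligned square enclosing the set must have side ≥ max(width, height).
So the minimum side is max(12, 5) = 12.

12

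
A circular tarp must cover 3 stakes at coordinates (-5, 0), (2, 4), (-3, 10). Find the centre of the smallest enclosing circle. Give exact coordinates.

(-193/62, 299/62)

Call the three points A, B, C in the order given.
Side lengths²: AB² = 65, AC² = 104, BC² = 61.
Since AC² = 104 < 65 + 61 = 126, the triangle is acute, so the smallest enclosing circle is the circumcircle.
Circumcentre = (-193/62, 299/62), r² = 51545/1922.
Centre = (-193/62, 299/62).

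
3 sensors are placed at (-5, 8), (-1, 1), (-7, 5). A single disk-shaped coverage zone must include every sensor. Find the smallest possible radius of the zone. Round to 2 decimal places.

Call the three points A, B, C in the order given.
Side lengths²: AB² = 65, AC² = 13, BC² = 52.
Since AB² = 65 ≥ 52 + 13 = 65, the angle opposite AB is not acute, so the smallest enclosing circle has AB as diameter.
Centre = midpoint of AB = (-3, 4.5), r² = 65/4 = 16.25.
r = √(16.25) ≈ 4.03.

4.03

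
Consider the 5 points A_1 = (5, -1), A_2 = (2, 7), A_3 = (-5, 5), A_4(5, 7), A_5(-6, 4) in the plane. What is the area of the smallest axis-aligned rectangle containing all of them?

88

x ranges over [-6, 5], width 11.
y ranges over [-1, 7], height 8.
Area = 11 × 8 = 88.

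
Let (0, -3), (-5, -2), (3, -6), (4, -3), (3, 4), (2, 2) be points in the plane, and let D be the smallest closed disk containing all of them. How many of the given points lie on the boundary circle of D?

By Welzl's lemma the MEC is supported by two points (diametrically opposite) or three points (on a circumcircle).
The minimum enclosing circle is determined by three boundary points: (-5, -2), (3, -6), (3, 4).
Their circumcentre is (0.5, -1) with r² = 31.25.
The farthest remaining point (4, -3) is at distance² 16.25 ≤ 31.25.
The points at distance exactly r from the centre are (-5, -2), (3, -6), (3, 4) — 3 points.

3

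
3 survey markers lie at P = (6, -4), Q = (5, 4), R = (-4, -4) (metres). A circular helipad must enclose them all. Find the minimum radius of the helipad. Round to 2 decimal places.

Side lengths²: PQ² = 65, PR² = 100, QR² = 145.
Since QR² = 145 < 100 + 65 = 165, the triangle is acute, so the smallest enclosing circle is the circumcircle.
Circumcentre = (1, -0.5625), r² = 36.81640625.
r = √(36.81640625) ≈ 6.07.

6.07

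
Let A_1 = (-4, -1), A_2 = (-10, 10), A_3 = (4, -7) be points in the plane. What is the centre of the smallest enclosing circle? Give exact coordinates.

(-3, 1.5)

Side lengths²: A_1A_2² = 157, A_1A_3² = 100, A_2A_3² = 485.
Since A_2A_3² = 485 ≥ 157 + 100 = 257, the angle opposite A_2A_3 is not acute, so the smallest enclosing circle has A_2A_3 as diameter.
Centre = midpoint of A_2A_3 = (-3, 1.5), r² = 485/4 = 121.25.
Centre = (-3, 1.5).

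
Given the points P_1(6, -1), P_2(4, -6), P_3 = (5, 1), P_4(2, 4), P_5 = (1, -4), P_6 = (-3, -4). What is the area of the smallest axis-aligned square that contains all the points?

The bounding box has width 9 and height 10.
An axis-aligned square enclosing the set must have side ≥ max(width, height).
So the minimum side is max(9, 10) = 10.
Area = 10² = 100.

100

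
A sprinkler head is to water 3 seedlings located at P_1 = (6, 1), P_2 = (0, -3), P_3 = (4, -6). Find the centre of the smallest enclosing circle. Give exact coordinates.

(64/17, -73/34)

Side lengths²: P_1P_2² = 52, P_1P_3² = 53, P_2P_3² = 25.
Since P_1P_3² = 53 < 52 + 25 = 77, the triangle is acute, so the smallest enclosing circle is the circumcircle.
Circumcentre = (64/17, -73/34), r² = 17225/1156.
Centre = (64/17, -73/34).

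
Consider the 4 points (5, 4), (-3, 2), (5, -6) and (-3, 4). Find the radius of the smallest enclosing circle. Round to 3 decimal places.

A smallest enclosing disk is always determined by at most three of the input points on its boundary.
The farthest pair is (5, -6)–(-3, 4) with squared distance 164. The circle on this segment as diameter has centre (1, -1) and r² = 164/4 = 41.
Check (5, 4): distance² to centre = 41 ≤ 41, so it lies inside.
All remaining points lie in this disk, and no smaller disk contains both endpoints, so this is the minimum enclosing circle.
r = √41 ≈ 6.403.

6.403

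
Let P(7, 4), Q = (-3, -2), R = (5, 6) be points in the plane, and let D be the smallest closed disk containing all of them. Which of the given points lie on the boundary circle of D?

P, Q, R

Side lengths²: PQ² = 136, PR² = 8, QR² = 128.
Since PQ² = 136 ≥ 128 + 8 = 136, the angle opposite PQ is not acute, so the smallest enclosing circle has PQ as diameter.
Centre = midpoint of PQ = (2, 1), r² = 136/4 = 34.
The points at distance exactly r from the centre are P, Q, R — 3 points.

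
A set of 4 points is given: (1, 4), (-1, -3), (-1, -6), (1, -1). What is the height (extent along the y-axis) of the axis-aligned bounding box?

max y = 4, min y = -6, so height = 10.

10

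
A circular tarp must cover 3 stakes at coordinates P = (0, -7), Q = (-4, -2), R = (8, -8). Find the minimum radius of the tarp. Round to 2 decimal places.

Side lengths²: PQ² = 41, PR² = 65, QR² = 180.
Since QR² = 180 ≥ 65 + 41 = 106, the angle opposite QR is not acute, so the smallest enclosing circle has QR as diameter.
Centre = midpoint of QR = (2, -5), r² = 180/4 = 45.
r = √45 ≈ 6.71.

6.71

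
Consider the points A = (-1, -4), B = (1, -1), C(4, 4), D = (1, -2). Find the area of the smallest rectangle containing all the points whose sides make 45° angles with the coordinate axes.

In coordinates u = x + y, v = x − y the rectangle is axis-aligned; the map (x,y)→(u,v) scales areas by 2.
u-values: -5, 0, 8, -1; range = 8 − (-5) = 13.
v-values: 3, 2, 0, 3; range = 3 − 0 = 3.
Area = (13 × 3) / 2 = 19.5.

19.5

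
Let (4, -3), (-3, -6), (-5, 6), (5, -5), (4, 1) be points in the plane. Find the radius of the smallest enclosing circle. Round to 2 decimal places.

7.43

A smallest enclosing disk is always determined by at most three of the input points on its boundary.
The farthest pair is (-5, 6)–(5, -5) with squared distance 221. The circle on this segment as diameter has centre (0, 0.5) and r² = 221/4 = 55.25.
Check (4, -3): distance² to centre = 28.25 ≤ 55.25, so it lies inside.
All remaining points lie in this disk, and no smaller disk contains both endpoints, so this is the minimum enclosing circle.
r = √(55.25) ≈ 7.43.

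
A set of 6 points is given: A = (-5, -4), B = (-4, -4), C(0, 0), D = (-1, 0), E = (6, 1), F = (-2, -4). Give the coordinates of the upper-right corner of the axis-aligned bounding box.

(6, 1)

x-range [-5, 6], y-range [-4, 1].
The upper-right corner is (6, 1).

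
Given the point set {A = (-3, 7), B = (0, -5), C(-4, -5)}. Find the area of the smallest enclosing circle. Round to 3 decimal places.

121.000

Side lengths²: AB² = 153, AC² = 145, BC² = 16.
Since AB² = 153 < 145 + 16 = 161, the triangle is acute, so the smallest enclosing circle is the circumcircle.
Circumcentre = (-2, 0.875), r² = 38.515625.
Area = π·r² = π·38.515625 ≈ 121.000.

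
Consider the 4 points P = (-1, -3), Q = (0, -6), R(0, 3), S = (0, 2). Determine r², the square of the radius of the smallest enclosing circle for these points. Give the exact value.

A smallest enclosing disk is always determined by at most three of the input points on its boundary.
The farthest pair is Q–R with squared distance 81. The circle on this segment as diameter has centre (0, -1.5) and r² = 81/4 = 20.25.
Check P: distance² to centre = 3.25 ≤ 20.25, so it lies inside.
All remaining points lie in this disk, and no smaller disk contains both endpoints, so this is the minimum enclosing circle.

20.25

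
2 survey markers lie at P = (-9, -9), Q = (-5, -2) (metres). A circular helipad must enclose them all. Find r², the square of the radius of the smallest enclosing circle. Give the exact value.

16.25

The smallest circle enclosing two points has them as diameter endpoints.
Centre = midpoint = (-7, -5.5); r² = |PQ|²/4 = 65/4 = 16.25.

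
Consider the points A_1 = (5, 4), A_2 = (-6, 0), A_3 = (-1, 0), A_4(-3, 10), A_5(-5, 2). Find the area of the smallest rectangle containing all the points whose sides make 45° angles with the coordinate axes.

In coordinates u = x + y, v = x − y the rectangle is axis-aligned; the map (x,y)→(u,v) scales areas by 2.
u-values: 9, -6, -1, 7, -3; range = 9 − (-6) = 15.
v-values: 1, -6, -1, -13, -7; range = 1 − (-13) = 14.
Area = (15 × 14) / 2 = 105.

105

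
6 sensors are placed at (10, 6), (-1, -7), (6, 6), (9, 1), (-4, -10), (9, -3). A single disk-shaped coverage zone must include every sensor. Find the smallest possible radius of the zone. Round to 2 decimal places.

10.63

The farthest pair is (10, 6)–(-4, -10) with squared distance 452. The circle on this segment as diameter has centre (3, -2) and r² = 452/4 = 113.
Check (-1, -7): distance² to centre = 41 ≤ 113, so it lies inside.
All remaining points lie in this disk, and no smaller disk contains both endpoints, so this is the minimum enclosing circle.
r = √113 ≈ 10.63.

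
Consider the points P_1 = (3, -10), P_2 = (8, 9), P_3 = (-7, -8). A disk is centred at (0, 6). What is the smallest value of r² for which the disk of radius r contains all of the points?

The required radius is the distance from (0, 6) to the farthest point.
Squared distances: 265, 73, 245.
Maximum is 265, attained at P_1.

265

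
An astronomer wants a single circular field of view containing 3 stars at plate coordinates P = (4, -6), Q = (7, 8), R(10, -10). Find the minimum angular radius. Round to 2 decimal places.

Side lengths²: PQ² = 205, PR² = 52, QR² = 333.
Since QR² = 333 ≥ 205 + 52 = 257, the angle opposite QR is not acute, so the smallest enclosing circle has QR as diameter.
Centre = midpoint of QR = (8.5, -1), r² = 333/4 = 83.25.
r = √(83.25) ≈ 9.12.

9.12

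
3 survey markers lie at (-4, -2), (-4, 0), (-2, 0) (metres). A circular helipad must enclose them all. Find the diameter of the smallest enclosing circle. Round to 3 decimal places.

Call the three points A, B, C in the order given.
Side lengths²: AB² = 4, AC² = 8, BC² = 4.
Since AC² = 8 ≥ 4 + 4 = 8, the angle opposite AC is not acute, so the smallest enclosing circle has AC as diameter.
Centre = midpoint of AC = (-3, -1), r² = 8/4 = 2.
Diameter = 2r = 2√2 ≈ 2.828.

2.828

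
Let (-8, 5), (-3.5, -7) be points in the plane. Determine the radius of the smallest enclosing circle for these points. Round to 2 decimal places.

6.41

The smallest circle enclosing two points has them as diameter endpoints.
Centre = midpoint = (-5.75, -1); r² = |(-8, 5)−(-3.5, -7)|²/4 = 164.25/4 = 41.0625.
r = √(41.0625) ≈ 6.41.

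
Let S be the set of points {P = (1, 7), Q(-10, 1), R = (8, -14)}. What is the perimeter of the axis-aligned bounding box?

Width = max x − min x = 8 − (-10) = 18.
Height = max y − min y = 7 − (-14) = 21.
Perimeter = 2(18 + 21) = 78.

78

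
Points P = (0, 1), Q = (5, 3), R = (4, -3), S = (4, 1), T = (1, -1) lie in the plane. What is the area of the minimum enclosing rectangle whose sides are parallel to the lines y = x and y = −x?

In coordinates u = x + y, v = x − y the rectangle is axis-aligned; the map (x,y)→(u,v) scales areas by 2.
u-values: 1, 8, 1, 5, 0; range = 8 − 0 = 8.
v-values: -1, 2, 7, 3, 2; range = 7 − (-1) = 8.
Area = (8 × 8) / 2 = 32.

32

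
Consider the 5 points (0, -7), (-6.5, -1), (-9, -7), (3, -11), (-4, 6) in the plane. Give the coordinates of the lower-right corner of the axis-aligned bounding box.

x-range [-9, 3], y-range [-11, 6].
The lower-right corner is (3, -11).

(3, -11)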